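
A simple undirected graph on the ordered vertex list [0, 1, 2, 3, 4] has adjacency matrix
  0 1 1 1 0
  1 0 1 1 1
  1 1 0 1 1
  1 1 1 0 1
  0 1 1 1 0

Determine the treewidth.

3

A width-3 tree decomposition is:
Bags: B1 = {0, 1, 2, 3}  B2 = {1, 2, 3, 4}
Tree: B1–B2
Every bag has size at most 4, so the width is 4 − 1 = 3 and tw(G) ≤ 3. On the other hand G contains the 4-clique {0, 1, 2, 3}. A clique must lie in a single bag of any decomposition, so no decomposition can have width below 3. The upper and lower bounds meet at 3, so that is the treewidth.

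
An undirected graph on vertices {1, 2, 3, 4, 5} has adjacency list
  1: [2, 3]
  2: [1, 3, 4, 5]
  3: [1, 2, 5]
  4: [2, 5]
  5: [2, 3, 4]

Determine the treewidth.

2

A width-2 tree decomposition is:
Bags: B1 = {2, 4, 5}  B2 = {2, 3, 5}  B3 = {1, 2, 3}
Tree: B1–B2, B2–B3
Every bag has size at most 3, so the width is 3 − 1 = 2 and tw(G) ≤ 2. On the other hand G contains the 3-clique {1, 2, 3}. A clique must lie in a single bag of any decomposition, so no decomposition can have width below 2. Hence tw(G) = 2 exactly.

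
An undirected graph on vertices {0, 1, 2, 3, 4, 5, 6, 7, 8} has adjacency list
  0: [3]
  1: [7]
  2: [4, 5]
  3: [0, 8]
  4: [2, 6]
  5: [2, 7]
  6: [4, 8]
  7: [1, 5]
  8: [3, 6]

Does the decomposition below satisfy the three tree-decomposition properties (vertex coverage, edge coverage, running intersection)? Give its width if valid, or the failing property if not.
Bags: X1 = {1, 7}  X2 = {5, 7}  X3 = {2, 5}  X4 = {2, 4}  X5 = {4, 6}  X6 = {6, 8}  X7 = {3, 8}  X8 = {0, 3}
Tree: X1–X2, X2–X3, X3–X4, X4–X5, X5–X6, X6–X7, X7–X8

Yes; width 1.

Every vertex of G appears in some bag (union = {0, 1, 2, 3, 4, 5, 6, 7, 8}); every edge is covered by a bag; and for each vertex v the set of bags containing v is connected in the bag tree. The decomposition is therefore valid. The largest bag has 2 vertices, so the width is 1.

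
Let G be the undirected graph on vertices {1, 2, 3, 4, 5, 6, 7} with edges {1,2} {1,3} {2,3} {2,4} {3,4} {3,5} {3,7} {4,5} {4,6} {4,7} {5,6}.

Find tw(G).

2

A width-2 tree decomposition is:
Bags: B1 = {3, 4, 7}  B2 = {3, 4, 5}  B3 = {4, 5, 6}  B4 = {2, 3, 4}  B5 = {1, 2, 3}
Tree: B1–B2, B2–B3, B2–B4, B4–B5
Each bag holds 3 vertices, so the decomposition has width 2, which upper-bounds the treewidth. On the other hand G contains the 3-clique {1, 2, 3}. A clique must lie in a single bag of any decomposition, so no decomposition can have width below 2. Combining the bounds, tw(G) = 2.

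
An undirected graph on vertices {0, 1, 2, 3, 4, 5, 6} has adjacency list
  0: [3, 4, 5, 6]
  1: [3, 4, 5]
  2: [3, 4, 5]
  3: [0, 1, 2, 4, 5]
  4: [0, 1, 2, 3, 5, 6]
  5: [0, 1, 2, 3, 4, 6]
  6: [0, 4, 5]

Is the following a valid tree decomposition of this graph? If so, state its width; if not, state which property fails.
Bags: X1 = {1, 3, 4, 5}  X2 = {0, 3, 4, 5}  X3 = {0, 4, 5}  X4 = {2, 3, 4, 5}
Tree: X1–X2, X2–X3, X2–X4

No — vertex 6 appears in no bag.

A tree decomposition must satisfy three properties: every vertex lies in some bag; for every edge, both endpoints lie together in some bag; and for every vertex, the bags containing it form a connected subtree. Here vertex 6 appears in no bag, so the decomposition is invalid.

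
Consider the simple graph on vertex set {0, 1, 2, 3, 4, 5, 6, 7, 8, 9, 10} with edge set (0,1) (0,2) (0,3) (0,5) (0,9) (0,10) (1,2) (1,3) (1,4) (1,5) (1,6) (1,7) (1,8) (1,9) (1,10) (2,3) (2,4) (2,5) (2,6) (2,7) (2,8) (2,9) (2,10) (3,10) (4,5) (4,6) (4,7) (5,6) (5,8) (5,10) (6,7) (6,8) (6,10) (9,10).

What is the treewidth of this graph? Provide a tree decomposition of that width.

Treewidth 4.
Bags: B1 = {1, 2, 5, 6, 10}  B2 = {0, 1, 2, 5, 10}  B3 = {0, 1, 2, 3, 10}  B4 = {1, 2, 4, 5, 6}  B5 = {0, 1, 2, 9, 10}  B6 = {1, 2, 4, 6, 7}  B7 = {1, 2, 5, 6, 8}
Tree: B1–B2, B2–B3, B1–B4, B3–B5, B4–B6, B4–B7

Each bag holds 5 vertices, so the decomposition has width 4, which upper-bounds the treewidth. Conversely, {0, 1, 2, 9, 10} is a clique of size 5, and the vertices of any clique must share a bag in every tree decomposition; so some bag has ≥ 5 vertices and tw(G) ≥ 4. Combining the bounds, tw(G) = 4.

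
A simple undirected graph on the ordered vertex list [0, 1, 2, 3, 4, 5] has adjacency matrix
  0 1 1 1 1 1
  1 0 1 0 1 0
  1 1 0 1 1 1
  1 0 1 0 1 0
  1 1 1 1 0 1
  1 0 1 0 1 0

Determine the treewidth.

A width-3 tree decomposition is:
Bags: B1 = {0, 2, 3, 4}  B2 = {0, 2, 4, 5}  B3 = {0, 1, 2, 4}
Tree: B1–B2, B2–B3
The largest bag has 4 vertices, giving width 3; this decomposition certifies tw(G) ≤ 3. For the lower bound, the 4 vertices {0, 1, 2, 4} are pairwise adjacent, and any tree decomposition puts a clique entirely inside one bag — forcing width ≥ 3. The upper and lower bounds meet at 3, so that is the treewidth.

3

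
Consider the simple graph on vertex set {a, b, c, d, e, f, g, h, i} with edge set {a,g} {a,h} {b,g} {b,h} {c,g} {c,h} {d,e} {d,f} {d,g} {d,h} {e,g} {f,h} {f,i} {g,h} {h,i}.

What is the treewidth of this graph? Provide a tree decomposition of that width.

Treewidth 2.
One optimal decomposition is:
Bags: B1 = {d, g, h}  B2 = {b, g, h}  B3 = {d, f, h}  B4 = {a, g, h}  B5 = {d, e, g}  B6 = {f, h, i}  B7 = {c, g, h}
Tree: B1–B2, B1–B3, B1–B4, B1–B5, B3–B6, B4–B7

Each bag holds 3 vertices, so the decomposition has width 2, which upper-bounds the treewidth. On the other hand G contains the 3-clique {d, e, g}. A clique must lie in a single bag of any decomposition, so no decomposition can have width below 2. Therefore the treewidth is 2.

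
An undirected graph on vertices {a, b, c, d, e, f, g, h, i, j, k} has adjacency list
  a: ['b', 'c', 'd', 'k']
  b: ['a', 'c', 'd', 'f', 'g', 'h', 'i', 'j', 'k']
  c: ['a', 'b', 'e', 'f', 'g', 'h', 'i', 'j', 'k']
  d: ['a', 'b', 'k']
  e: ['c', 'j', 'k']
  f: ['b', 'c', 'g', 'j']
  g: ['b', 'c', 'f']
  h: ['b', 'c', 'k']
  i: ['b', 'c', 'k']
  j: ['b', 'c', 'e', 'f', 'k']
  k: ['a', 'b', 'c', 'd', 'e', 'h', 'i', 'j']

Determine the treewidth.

3

A width-3 tree decomposition is:
Bags: B1 = {b, c, f, g}  B2 = {b, c, f, j}  B3 = {b, c, j, k}  B4 = {b, c, i, k}  B5 = {a, b, c, k}  B6 = {b, c, h, k}  B7 = {c, e, j, k}  B8 = {a, b, d, k}
Tree: B1–B2, B2–B3, B3–B4, B3–B5, B4–B6, B3–B7, B5–B8
The largest bag has 4 vertices, giving width 3; this decomposition certifies tw(G) ≤ 3. For the lower bound, the 4 vertices {c, e, j, k} are pairwise adjacent, and any tree decomposition puts a clique entirely inside one bag — forcing width ≥ 3. Therefore the treewidth is 3.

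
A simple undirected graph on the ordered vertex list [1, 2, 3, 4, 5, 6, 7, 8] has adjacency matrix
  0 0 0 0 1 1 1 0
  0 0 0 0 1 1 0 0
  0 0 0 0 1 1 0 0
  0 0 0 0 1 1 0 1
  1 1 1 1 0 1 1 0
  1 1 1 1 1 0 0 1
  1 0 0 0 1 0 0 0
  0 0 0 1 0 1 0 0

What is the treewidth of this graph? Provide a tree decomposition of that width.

Each bag holds 3 vertices, so the decomposition has width 2, which upper-bounds the treewidth. For the lower bound, the 3 vertices {4, 6, 8} are pairwise adjacent, and any tree decomposition puts a clique entirely inside one bag — forcing width ≥ 2. Combining the bounds, tw(G) = 2.

Treewidth 2.
One such decomposition:
Bags: B1 = {1, 5, 6}  B2 = {4, 5, 6}  B3 = {3, 5, 6}  B4 = {1, 5, 7}  B5 = {2, 5, 6}  B6 = {4, 6, 8}
Tree: B1–B2, B1–B3, B1–B4, B3–B5, B2–B6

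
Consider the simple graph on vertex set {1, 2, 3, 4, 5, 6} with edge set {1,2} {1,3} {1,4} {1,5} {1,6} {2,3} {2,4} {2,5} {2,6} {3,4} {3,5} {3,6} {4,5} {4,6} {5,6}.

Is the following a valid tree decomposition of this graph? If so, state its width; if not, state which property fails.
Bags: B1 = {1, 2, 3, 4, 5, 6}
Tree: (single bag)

Yes; width 5.

Checking the three conditions: (i) the bags cover all of {1, 2, 3, 4, 5, 6}; (ii) for each edge, some bag contains both endpoints; (iii) the bags containing any fixed vertex form a subtree. All hold, so the decomposition is valid with width 6 − 1 = 5.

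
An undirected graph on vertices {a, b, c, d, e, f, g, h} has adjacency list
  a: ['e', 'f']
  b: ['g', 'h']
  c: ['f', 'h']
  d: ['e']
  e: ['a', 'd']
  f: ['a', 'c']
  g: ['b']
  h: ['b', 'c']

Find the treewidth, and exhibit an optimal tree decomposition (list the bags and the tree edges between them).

Treewidth 1.
Bags: B1 = {d, e}  B2 = {a, e}  B3 = {a, f}  B4 = {c, f}  B5 = {c, h}  B6 = {b, h}  B7 = {b, g}
Tree: B1–B2, B2–B3, B3–B4, B4–B5, B5–B6, B6–B7

The largest bag has 2 vertices, giving width 1; this decomposition certifies tw(G) ≤ 1. Any graph with an edge has treewidth ≥ 1, and G has the edge d–e. Therefore the treewidth is 1.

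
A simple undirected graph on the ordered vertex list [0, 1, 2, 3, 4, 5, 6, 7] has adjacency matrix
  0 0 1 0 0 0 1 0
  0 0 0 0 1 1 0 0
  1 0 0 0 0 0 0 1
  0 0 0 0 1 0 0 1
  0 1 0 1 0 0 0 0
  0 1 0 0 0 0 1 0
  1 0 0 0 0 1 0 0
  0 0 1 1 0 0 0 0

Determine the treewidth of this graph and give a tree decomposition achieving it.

Treewidth 2.
One optimal decomposition is:
Bags: B1 = {2, 3, 7}  B2 = {2, 3, 4}  B3 = {1, 2, 4}  B4 = {1, 2, 5}  B5 = {2, 5, 6}  B6 = {0, 2, 6}
Tree: B1–B2, B2–B3, B3–B4, B4–B5, B5–B6

The largest bag has 3 vertices, giving width 2; this decomposition certifies tw(G) ≤ 2. Since 2–7–3–4–1–5–6–0–2 is a cycle in G, G is not acyclic. Forests are exactly the graphs of treewidth ≤ 1, so tw(G) ≥ 2. The upper and lower bounds meet at 2, so that is the treewidth.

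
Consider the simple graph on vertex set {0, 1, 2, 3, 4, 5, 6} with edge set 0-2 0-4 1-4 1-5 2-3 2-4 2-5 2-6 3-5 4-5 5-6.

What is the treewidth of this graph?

A width-2 tree decomposition is:
Bags: B1 = {2, 5, 6}  B2 = {2, 4, 5}  B3 = {2, 3, 5}  B4 = {0, 2, 4}  B5 = {1, 4, 5}
Tree: B1–B2, B1–B3, B2–B4, B2–B5
The largest bag has 3 vertices, giving width 2; this decomposition certifies tw(G) ≤ 2. For the lower bound, the 3 vertices {1, 4, 5} are pairwise adjacent, and any tree decomposition puts a clique entirely inside one bag — forcing width ≥ 2. Combining the bounds, tw(G) = 2.

2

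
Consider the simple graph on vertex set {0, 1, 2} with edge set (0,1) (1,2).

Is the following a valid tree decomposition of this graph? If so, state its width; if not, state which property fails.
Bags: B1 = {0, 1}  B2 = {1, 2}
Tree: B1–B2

Yes; width 1.

Vertex coverage: the bags together contain {0, 1, 2}, the full vertex set. Edge coverage: each edge of G has both endpoints in at least one bag. Running intersection: for every vertex, the bags containing it form a connected subtree. All three properties hold, so this is a valid tree decomposition of width max|bag| − 1 = 1, and hence tw(G) ≤ 1.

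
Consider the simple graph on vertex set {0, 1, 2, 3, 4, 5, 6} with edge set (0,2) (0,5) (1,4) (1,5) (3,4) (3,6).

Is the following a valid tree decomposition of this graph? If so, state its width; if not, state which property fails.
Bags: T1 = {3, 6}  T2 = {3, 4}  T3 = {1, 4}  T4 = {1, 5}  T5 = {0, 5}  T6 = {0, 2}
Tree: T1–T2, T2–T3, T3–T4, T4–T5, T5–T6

Yes; width 1.

Checking the three conditions: (i) the bags cover all of {0, 1, 2, 3, 4, 5, 6}; (ii) for each edge, some bag contains both endpoints; (iii) the bags containing any fixed vertex form a subtree. All hold, so the decomposition is valid with width 2 − 1 = 1.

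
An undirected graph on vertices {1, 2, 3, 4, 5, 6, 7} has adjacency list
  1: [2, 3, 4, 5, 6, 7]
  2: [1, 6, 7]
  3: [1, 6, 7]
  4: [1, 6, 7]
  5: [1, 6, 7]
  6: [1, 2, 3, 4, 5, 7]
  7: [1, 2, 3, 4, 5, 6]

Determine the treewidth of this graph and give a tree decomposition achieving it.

Treewidth 3.
One optimal decomposition is:
Bags: B1 = {1, 3, 6, 7}  B2 = {1, 5, 6, 7}  B3 = {1, 4, 6, 7}  B4 = {1, 2, 6, 7}
Tree: B1–B2, B2–B3, B3–B4

Each bag holds 4 vertices, so the decomposition has width 3, which upper-bounds the treewidth. Conversely, {1, 2, 6, 7} is a clique of size 4, and the vertices of any clique must share a bag in every tree decomposition; so some bag has ≥ 4 vertices and tw(G) ≥ 3. The upper and lower bounds meet at 3, so that is the treewidth.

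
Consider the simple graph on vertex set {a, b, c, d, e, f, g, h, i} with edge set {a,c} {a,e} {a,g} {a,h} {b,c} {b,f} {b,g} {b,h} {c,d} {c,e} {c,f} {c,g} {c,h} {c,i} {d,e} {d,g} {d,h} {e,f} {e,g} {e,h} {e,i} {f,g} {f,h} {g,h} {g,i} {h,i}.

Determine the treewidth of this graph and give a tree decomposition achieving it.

Each bag holds 5 vertices, so the decomposition has width 4, which upper-bounds the treewidth. Conversely, {c, d, e, g, h} is a clique of size 5, and the vertices of any clique must share a bag in every tree decomposition; so some bag has ≥ 5 vertices and tw(G) ≥ 4. Therefore the treewidth is 4.

Treewidth 4.
One such decomposition:
Bags: B1 = {a, c, e, g, h}  B2 = {c, d, e, g, h}  B3 = {c, e, f, g, h}  B4 = {c, e, g, h, i}  B5 = {b, c, f, g, h}
Tree: B1–B2, B2–B3, B2–B4, B3–B5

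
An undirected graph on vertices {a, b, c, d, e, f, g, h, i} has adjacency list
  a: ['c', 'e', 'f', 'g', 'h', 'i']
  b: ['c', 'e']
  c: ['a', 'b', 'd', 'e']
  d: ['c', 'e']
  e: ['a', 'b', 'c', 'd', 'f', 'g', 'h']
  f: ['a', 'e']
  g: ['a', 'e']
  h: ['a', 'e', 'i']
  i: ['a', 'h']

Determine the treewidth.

2

A width-2 tree decomposition is:
Bags: B1 = {a, e, h}  B2 = {a, h, i}  B3 = {a, c, e}  B4 = {c, d, e}  B5 = {a, e, f}  B6 = {a, e, g}  B7 = {b, c, e}
Tree: B1–B2, B1–B3, B3–B4, B3–B5, B5–B6, B3–B7
Each bag holds 3 vertices, so the decomposition has width 2, which upper-bounds the treewidth. Conversely, {c, d, e} is a clique of size 3, and the vertices of any clique must share a bag in every tree decomposition; so some bag has ≥ 3 vertices and tw(G) ≥ 2. Combining the bounds, tw(G) = 2.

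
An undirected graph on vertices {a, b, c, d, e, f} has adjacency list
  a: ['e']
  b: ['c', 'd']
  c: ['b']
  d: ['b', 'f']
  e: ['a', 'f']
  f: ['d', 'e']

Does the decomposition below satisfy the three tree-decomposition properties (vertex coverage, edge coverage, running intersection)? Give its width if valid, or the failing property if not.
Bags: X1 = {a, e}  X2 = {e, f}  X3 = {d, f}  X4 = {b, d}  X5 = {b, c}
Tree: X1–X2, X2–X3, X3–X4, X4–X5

Every vertex of G appears in some bag (union = {a, b, c, d, e, f}); every edge is covered by a bag; and for each vertex v the set of bags containing v is connected in the bag tree. The decomposition is therefore valid. The largest bag has 2 vertices, so the width is 1.

Yes; width 1.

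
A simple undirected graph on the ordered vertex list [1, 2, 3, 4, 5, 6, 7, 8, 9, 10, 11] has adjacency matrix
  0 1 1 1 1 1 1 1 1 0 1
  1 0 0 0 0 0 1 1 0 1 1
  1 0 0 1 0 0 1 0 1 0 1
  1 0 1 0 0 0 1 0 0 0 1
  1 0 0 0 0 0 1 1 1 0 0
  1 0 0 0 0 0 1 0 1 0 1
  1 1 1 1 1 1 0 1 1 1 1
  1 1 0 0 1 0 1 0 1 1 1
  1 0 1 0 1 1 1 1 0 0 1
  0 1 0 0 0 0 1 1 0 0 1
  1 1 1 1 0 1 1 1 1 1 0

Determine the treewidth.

4

A width-4 tree decomposition is:
Bags: B1 = {1, 7, 8, 9, 11}  B2 = {1, 2, 7, 8, 11}  B3 = {1, 3, 7, 9, 11}  B4 = {1, 3, 4, 7, 11}  B5 = {2, 7, 8, 10, 11}  B6 = {1, 6, 7, 9, 11}  B7 = {1, 5, 7, 8, 9}
Tree: B1–B2, B1–B3, B3–B4, B2–B5, B1–B6, B1–B7
Every bag has size at most 5, so the width is 5 − 1 = 4 and tw(G) ≤ 4. Conversely, {1, 7, 8, 9, 11} is a clique of size 5, and the vertices of any clique must share a bag in every tree decomposition; so some bag has ≥ 5 vertices and tw(G) ≥ 4. Combining the bounds, tw(G) = 4.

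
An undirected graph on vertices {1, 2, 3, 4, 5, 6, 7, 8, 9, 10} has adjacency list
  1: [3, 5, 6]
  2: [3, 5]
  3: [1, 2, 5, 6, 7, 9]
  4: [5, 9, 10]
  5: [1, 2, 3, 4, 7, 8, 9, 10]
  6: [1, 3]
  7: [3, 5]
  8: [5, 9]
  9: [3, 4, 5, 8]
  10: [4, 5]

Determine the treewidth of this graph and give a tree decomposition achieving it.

Treewidth 2.
One optimal decomposition is:
Bags: B1 = {3, 5, 9}  B2 = {3, 5, 7}  B3 = {2, 3, 5}  B4 = {5, 8, 9}  B5 = {1, 3, 5}  B6 = {4, 5, 9}  B7 = {4, 5, 10}  B8 = {1, 3, 6}
Tree: B1–B2, B2–B3, B1–B4, B3–B5, B1–B6, B6–B7, B5–B8

Each bag holds 3 vertices, so the decomposition has width 2, which upper-bounds the treewidth. On the other hand G contains the 3-clique {5, 8, 9}. A clique must lie in a single bag of any decomposition, so no decomposition can have width below 2. The upper and lower bounds meet at 2, so that is the treewidth.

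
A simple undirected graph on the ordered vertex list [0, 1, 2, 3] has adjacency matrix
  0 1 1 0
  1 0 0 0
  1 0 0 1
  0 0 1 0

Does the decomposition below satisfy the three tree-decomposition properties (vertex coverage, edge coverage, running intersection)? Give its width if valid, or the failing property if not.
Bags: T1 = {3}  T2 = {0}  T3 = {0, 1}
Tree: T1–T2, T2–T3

A tree decomposition must satisfy three properties: every vertex lies in some bag; for every edge, both endpoints lie together in some bag; and for every vertex, the bags containing it form a connected subtree. Here vertex 2 appears in no bag, so the decomposition is invalid.

No — vertex 2 appears in no bag.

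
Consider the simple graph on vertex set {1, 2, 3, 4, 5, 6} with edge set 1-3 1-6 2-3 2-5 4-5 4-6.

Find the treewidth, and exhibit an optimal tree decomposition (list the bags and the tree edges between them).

Each bag holds 3 vertices, so the decomposition has width 2, which upper-bounds the treewidth. Since 3–1–6–4–5–2–3 is a cycle in G, G is not acyclic. Forests are exactly the graphs of treewidth ≤ 1, so tw(G) ≥ 2. Hence tw(G) = 2 exactly.

Treewidth 2.
Bags: B1 = {1, 3, 6}  B2 = {3, 4, 6}  B3 = {3, 4, 5}  B4 = {2, 3, 5}
Tree: B1–B2, B2–B3, B3–B4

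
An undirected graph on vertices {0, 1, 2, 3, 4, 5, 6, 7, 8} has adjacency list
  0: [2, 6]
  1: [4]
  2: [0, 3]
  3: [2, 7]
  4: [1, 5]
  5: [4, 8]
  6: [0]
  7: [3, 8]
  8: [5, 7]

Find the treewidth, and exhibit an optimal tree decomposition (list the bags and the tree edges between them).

Each bag holds 2 vertices, so the decomposition has width 1, which upper-bounds the treewidth. Since G has at least one edge (e.g. 1–4), it is not an edgeless graph, so tw(G) ≥ 1. Combining the bounds, tw(G) = 1.

Treewidth 1.
One such decomposition:
Bags: B1 = {1, 4}  B2 = {4, 5}  B3 = {5, 8}  B4 = {7, 8}  B5 = {3, 7}  B6 = {2, 3}  B7 = {0, 2}  B8 = {0, 6}
Tree: B1–B2, B2–B3, B3–B4, B4–B5, B5–B6, B6–B7, B7–B8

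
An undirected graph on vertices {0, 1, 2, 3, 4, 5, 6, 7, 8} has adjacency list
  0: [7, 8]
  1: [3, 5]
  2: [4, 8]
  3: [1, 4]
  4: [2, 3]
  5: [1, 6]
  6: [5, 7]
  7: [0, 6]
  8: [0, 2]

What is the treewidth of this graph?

A width-2 tree decomposition is:
Bags: B1 = {2, 4, 8}  B2 = {3, 4, 8}  B3 = {1, 3, 8}  B4 = {1, 5, 8}  B5 = {5, 6, 8}  B6 = {6, 7, 8}  B7 = {0, 7, 8}
Tree: B1–B2, B2–B3, B3–B4, B4–B5, B5–B6, B6–B7
The largest bag has 3 vertices, giving width 2; this decomposition certifies tw(G) ≤ 2. Since 8–2–4–3–1–5–6–7–0–8 is a cycle in G, G is not acyclic. Forests are exactly the graphs of treewidth ≤ 1, so tw(G) ≥ 2. Therefore the treewidth is 2.

2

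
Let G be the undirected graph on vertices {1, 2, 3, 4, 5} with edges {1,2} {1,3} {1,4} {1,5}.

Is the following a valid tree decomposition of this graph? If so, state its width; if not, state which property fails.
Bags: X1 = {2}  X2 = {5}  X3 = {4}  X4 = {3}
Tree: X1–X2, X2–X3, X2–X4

No — vertex 1 appears in no bag.

A tree decomposition must satisfy three properties: every vertex lies in some bag; for every edge, both endpoints lie together in some bag; and for every vertex, the bags containing it form a connected subtree. Here vertex 1 appears in no bag, so the decomposition is invalid.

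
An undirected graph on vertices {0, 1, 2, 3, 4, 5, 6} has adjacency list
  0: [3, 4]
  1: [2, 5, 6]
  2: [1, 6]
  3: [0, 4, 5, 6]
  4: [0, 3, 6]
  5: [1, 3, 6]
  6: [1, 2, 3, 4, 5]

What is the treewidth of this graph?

2

A width-2 tree decomposition is:
Bags: B1 = {3, 5, 6}  B2 = {3, 4, 6}  B3 = {1, 5, 6}  B4 = {1, 2, 6}  B5 = {0, 3, 4}
Tree: B1–B2, B1–B3, B3–B4, B2–B5
Every bag has size at most 3, so the width is 3 − 1 = 2 and tw(G) ≤ 2. Conversely, {0, 3, 4} is a clique of size 3, and the vertices of any clique must share a bag in every tree decomposition; so some bag has ≥ 3 vertices and tw(G) ≥ 2. Combining the bounds, tw(G) = 2.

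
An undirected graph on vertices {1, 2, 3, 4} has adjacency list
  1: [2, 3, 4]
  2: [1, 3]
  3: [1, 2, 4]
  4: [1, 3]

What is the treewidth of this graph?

A width-2 tree decomposition is:
Bags: B1 = {1, 2, 3}  B2 = {1, 3, 4}
Tree: B1–B2
Each bag holds 3 vertices, so the decomposition has width 2, which upper-bounds the treewidth. Conversely, {1, 2, 3} is a clique of size 3, and the vertices of any clique must share a bag in every tree decomposition; so some bag has ≥ 3 vertices and tw(G) ≥ 2. Hence tw(G) = 2 exactly.

2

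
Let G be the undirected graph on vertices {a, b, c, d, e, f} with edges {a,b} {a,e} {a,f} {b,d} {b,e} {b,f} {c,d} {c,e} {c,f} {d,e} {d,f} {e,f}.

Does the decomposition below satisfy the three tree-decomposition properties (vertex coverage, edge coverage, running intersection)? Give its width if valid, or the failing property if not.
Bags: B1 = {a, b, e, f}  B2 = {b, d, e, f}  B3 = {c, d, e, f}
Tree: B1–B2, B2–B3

Yes; width 3.

Every vertex of G appears in some bag (union = {a, b, c, d, e, f}); every edge is covered by a bag; and for each vertex v the set of bags containing v is connected in the bag tree. The decomposition is therefore valid. The largest bag has 4 vertices, so the width is 3.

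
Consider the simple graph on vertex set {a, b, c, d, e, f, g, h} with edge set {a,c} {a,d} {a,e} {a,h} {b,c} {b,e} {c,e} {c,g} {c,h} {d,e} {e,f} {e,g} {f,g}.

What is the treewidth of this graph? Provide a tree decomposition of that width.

Every bag has size at most 3, so the width is 3 − 1 = 2 and tw(G) ≤ 2. Conversely, {a, d, e} is a clique of size 3, and the vertices of any clique must share a bag in every tree decomposition; so some bag has ≥ 3 vertices and tw(G) ≥ 2. Combining the bounds, tw(G) = 2.

Treewidth 2.
One such decomposition:
Bags: B1 = {a, c, e}  B2 = {a, c, h}  B3 = {a, d, e}  B4 = {c, e, g}  B5 = {e, f, g}  B6 = {b, c, e}
Tree: B1–B2, B1–B3, B1–B4, B4–B5, B1–B6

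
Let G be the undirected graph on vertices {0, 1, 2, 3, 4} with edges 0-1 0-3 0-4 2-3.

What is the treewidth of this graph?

1

A width-1 tree decomposition is:
Bags: B1 = {0, 3}  B2 = {0, 1}  B3 = {0, 4}  B4 = {2, 3}
Tree: B1–B2, B2–B3, B1–B4
Each bag holds 2 vertices, so the decomposition has width 1, which upper-bounds the treewidth. G has an edge, so its treewidth is at least 1. Hence tw(G) = 1 exactly.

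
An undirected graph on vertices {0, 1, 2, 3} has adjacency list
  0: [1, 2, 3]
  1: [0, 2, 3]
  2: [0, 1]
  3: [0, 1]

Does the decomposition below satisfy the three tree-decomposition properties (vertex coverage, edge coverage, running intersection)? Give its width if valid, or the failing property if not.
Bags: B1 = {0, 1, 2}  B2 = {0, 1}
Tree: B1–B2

A tree decomposition must satisfy three properties: every vertex lies in some bag; for every edge, both endpoints lie together in some bag; and for every vertex, the bags containing it form a connected subtree. Here vertex 3 appears in no bag, so the decomposition is invalid.

No — vertex 3 appears in no bag.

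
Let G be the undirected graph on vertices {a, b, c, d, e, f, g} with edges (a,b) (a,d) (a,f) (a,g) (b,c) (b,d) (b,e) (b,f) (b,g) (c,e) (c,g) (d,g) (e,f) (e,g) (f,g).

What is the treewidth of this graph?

3

A width-3 tree decomposition is:
Bags: B1 = {b, c, e, g}  B2 = {b, e, f, g}  B3 = {a, b, f, g}  B4 = {a, b, d, g}
Tree: B1–B2, B2–B3, B3–B4
Every bag has size at most 4, so the width is 4 − 1 = 3 and tw(G) ≤ 3. For the lower bound, the 4 vertices {a, b, d, g} are pairwise adjacent, and any tree decomposition puts a clique entirely inside one bag — forcing width ≥ 3. Combining the bounds, tw(G) = 3.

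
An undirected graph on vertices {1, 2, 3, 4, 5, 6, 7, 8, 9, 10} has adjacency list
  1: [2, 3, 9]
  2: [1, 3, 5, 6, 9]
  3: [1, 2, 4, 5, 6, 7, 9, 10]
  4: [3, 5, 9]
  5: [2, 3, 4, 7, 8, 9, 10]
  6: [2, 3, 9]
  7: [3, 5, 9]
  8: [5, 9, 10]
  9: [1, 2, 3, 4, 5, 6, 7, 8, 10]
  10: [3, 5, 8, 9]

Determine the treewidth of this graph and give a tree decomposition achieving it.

Every bag has size at most 4, so the width is 4 − 1 = 3 and tw(G) ≤ 3. For the lower bound, the 4 vertices {5, 8, 9, 10} are pairwise adjacent, and any tree decomposition puts a clique entirely inside one bag — forcing width ≥ 3. Therefore the treewidth is 3.

Treewidth 3.
One optimal decomposition is:
Bags: B1 = {2, 3, 5, 9}  B2 = {2, 3, 6, 9}  B3 = {1, 2, 3, 9}  B4 = {3, 4, 5, 9}  B5 = {3, 5, 7, 9}  B6 = {3, 5, 9, 10}  B7 = {5, 8, 9, 10}
Tree: B1–B2, B1–B3, B1–B4, B1–B5, B4–B6, B6–B7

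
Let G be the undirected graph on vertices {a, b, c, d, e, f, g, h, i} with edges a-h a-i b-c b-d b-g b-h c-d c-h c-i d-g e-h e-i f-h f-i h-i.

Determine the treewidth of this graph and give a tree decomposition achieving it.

Treewidth 2.
One optimal decomposition is:
Bags: B1 = {c, h, i}  B2 = {b, c, h}  B3 = {b, c, d}  B4 = {f, h, i}  B5 = {b, d, g}  B6 = {e, h, i}  B7 = {a, h, i}
Tree: B1–B2, B2–B3, B1–B4, B3–B5, B1–B6, B4–B7

The largest bag has 3 vertices, giving width 2; this decomposition certifies tw(G) ≤ 2. On the other hand G contains the 3-clique {b, d, g}. A clique must lie in a single bag of any decomposition, so no decomposition can have width below 2. Combining the bounds, tw(G) = 2.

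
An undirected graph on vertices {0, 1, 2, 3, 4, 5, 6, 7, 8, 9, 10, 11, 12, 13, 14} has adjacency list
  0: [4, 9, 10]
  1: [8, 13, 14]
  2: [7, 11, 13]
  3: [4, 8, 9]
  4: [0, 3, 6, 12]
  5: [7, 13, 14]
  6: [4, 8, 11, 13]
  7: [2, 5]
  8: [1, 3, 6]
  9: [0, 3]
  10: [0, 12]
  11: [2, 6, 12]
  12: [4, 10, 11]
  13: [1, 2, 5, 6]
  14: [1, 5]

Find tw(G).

A width-3 tree decomposition is:
Bags: B1 = {0, 9, 10, 12}  B2 = {0, 4, 9, 12}  B3 = {3, 4, 9, 12}  B4 = {3, 4, 11, 12}  B5 = {3, 4, 6, 11}  B6 = {3, 6, 8, 11}  B7 = {2, 6, 8, 11}  B8 = {2, 6, 8, 13}  B9 = {1, 2, 8, 13}  B10 = {1, 2, 7, 13}  B11 = {1, 5, 7, 13}  B12 = {1, 5, 7, 14}
Tree: B1–B2, B2–B3, B3–B4, B4–B5, B5–B6, B6–B7, B7–B8, B8–B9, B9–B10, B10–B11, B11–B12
The largest bag has 4 vertices, giving width 3; this decomposition certifies tw(G) ≤ 3. For the lower bound: the 4 vertex sets {0,9,10}, {12}, {4}, {3,6,8,11} are disjoint, each induces a connected subgraph, and every pair is joined by at least one edge of G. Contracting each set to a single vertex therefore yields K_{4} as a minor, and since treewidth is minor-monotone, tw(G) ≥ tw(K_{4}) = 3. Hence tw(G) = 3 exactly.

3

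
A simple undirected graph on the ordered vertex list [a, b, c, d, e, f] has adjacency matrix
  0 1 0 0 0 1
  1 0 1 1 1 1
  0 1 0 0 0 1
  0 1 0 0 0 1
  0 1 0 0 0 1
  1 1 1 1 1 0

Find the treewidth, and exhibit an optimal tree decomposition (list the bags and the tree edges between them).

Each bag holds 3 vertices, so the decomposition has width 2, which upper-bounds the treewidth. For the lower bound, the 3 vertices {b, d, f} are pairwise adjacent, and any tree decomposition puts a clique entirely inside one bag — forcing width ≥ 2. The upper and lower bounds meet at 2, so that is the treewidth.

Treewidth 2.
Bags: B1 = {b, c, f}  B2 = {a, b, f}  B3 = {b, e, f}  B4 = {b, d, f}
Tree: B1–B2, B1–B3, B3–B4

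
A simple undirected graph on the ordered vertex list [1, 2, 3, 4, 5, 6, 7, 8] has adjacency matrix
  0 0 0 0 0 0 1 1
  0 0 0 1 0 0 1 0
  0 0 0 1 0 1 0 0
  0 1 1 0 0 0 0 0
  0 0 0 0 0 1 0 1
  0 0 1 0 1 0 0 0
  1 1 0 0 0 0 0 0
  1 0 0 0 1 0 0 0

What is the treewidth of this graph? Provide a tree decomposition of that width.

Each bag holds 3 vertices, so the decomposition has width 2, which upper-bounds the treewidth. Since 2–7–1–8–5–6–3–4–2 is a cycle in G, G is not acyclic. Forests are exactly the graphs of treewidth ≤ 1, so tw(G) ≥ 2. The upper and lower bounds meet at 2, so that is the treewidth.

Treewidth 2.
One such decomposition:
Bags: B1 = {1, 2, 7}  B2 = {1, 2, 8}  B3 = {2, 5, 8}  B4 = {2, 5, 6}  B5 = {2, 3, 6}  B6 = {2, 3, 4}
Tree: B1–B2, B2–B3, B3–B4, B4–B5, B5–B6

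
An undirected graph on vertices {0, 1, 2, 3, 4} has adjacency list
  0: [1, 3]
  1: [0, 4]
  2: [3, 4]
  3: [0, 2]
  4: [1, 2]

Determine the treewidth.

A width-2 tree decomposition is:
Bags: B1 = {1, 2, 4}  B2 = {1, 2, 3}  B3 = {0, 1, 3}
Tree: B1–B2, B2–B3
Each bag holds 3 vertices, so the decomposition has width 2, which upper-bounds the treewidth. The edges 1–4–2–3–0–1 form a cycle, so G is not a tree and its treewidth is at least 2. Therefore the treewidth is 2.

2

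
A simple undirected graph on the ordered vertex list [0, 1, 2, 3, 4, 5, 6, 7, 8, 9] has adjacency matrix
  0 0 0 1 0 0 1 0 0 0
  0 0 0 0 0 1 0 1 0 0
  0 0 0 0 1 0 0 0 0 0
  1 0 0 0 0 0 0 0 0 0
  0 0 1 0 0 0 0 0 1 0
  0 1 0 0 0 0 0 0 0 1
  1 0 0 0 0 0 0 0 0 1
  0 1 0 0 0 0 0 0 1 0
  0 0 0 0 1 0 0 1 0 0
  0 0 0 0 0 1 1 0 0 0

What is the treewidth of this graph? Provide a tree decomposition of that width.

Each bag holds 2 vertices, so the decomposition has width 1, which upper-bounds the treewidth. Since G has at least one edge (e.g. 2–4), it is not an edgeless graph, so tw(G) ≥ 1. Combining the bounds, tw(G) = 1.

Treewidth 1.
One such decomposition:
Bags: B1 = {2, 4}  B2 = {4, 8}  B3 = {7, 8}  B4 = {1, 7}  B5 = {1, 5}  B6 = {5, 9}  B7 = {6, 9}  B8 = {0, 6}  B9 = {0, 3}
Tree: B1–B2, B2–B3, B3–B4, B4–B5, B5–B6, B6–B7, B7–B8, B8–B9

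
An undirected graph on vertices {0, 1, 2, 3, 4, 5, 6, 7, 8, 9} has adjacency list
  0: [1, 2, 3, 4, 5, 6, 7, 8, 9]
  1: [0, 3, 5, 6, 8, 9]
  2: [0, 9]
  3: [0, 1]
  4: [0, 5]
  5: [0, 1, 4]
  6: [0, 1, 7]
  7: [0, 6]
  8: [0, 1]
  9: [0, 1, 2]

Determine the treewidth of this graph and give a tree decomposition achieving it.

The largest bag has 3 vertices, giving width 2; this decomposition certifies tw(G) ≤ 2. On the other hand G contains the 3-clique {0, 1, 3}. A clique must lie in a single bag of any decomposition, so no decomposition can have width below 2. Combining the bounds, tw(G) = 2.

Treewidth 2.
One such decomposition:
Bags: B1 = {0, 1, 6}  B2 = {0, 1, 5}  B3 = {0, 6, 7}  B4 = {0, 1, 3}  B5 = {0, 1, 9}  B6 = {0, 4, 5}  B7 = {0, 1, 8}  B8 = {0, 2, 9}
Tree: B1–B2, B1–B3, B1–B4, B4–B5, B2–B6, B5–B7, B5–B8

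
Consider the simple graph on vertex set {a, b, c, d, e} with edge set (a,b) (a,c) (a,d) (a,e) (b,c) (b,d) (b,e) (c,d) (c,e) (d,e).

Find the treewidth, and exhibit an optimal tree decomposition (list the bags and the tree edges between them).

Treewidth 4.
One optimal decomposition is:
Bags: B1 = {a, b, c, d, e}
Tree: (single bag)

With just one bag of size 5, the width is 5 − 1 = 4, so tw(G) ≤ 4. On the other hand G contains the 5-clique {a, b, c, d, e}. A clique must lie in a single bag of any decomposition, so no decomposition can have width below 4. Combining the bounds, tw(G) = 4.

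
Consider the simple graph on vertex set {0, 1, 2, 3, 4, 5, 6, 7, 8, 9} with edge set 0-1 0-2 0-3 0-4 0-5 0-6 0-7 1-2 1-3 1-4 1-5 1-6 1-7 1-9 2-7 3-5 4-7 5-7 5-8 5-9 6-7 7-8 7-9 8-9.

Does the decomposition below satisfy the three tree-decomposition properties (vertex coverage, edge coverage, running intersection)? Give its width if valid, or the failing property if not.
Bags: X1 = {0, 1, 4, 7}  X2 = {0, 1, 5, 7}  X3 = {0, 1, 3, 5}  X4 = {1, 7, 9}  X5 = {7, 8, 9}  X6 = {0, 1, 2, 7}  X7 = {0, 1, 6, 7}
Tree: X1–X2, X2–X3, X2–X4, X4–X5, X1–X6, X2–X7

No — edge (5,9) lies in no bag.

A tree decomposition must satisfy three properties: every vertex lies in some bag; for every edge, both endpoints lie together in some bag; and for every vertex, the bags containing it form a connected subtree. Here edge (5,9) lies in no bag, so the decomposition is invalid.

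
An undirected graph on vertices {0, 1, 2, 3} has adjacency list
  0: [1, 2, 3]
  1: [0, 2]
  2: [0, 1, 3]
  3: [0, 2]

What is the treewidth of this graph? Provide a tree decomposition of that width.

Each bag holds 3 vertices, so the decomposition has width 2, which upper-bounds the treewidth. On the other hand G contains the 3-clique {0, 1, 2}. A clique must lie in a single bag of any decomposition, so no decomposition can have width below 2. Therefore the treewidth is 2.

Treewidth 2.
One such decomposition:
Bags: B1 = {0, 2, 3}  B2 = {0, 1, 2}
Tree: B1–B2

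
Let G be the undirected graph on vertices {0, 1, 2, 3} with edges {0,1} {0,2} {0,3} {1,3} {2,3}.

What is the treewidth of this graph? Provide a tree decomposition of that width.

The largest bag has 3 vertices, giving width 2; this decomposition certifies tw(G) ≤ 2. Conversely, {0, 1, 3} is a clique of size 3, and the vertices of any clique must share a bag in every tree decomposition; so some bag has ≥ 3 vertices and tw(G) ≥ 2. Therefore the treewidth is 2.

Treewidth 2.
One optimal decomposition is:
Bags: B1 = {0, 2, 3}  B2 = {0, 1, 3}
Tree: B1–B2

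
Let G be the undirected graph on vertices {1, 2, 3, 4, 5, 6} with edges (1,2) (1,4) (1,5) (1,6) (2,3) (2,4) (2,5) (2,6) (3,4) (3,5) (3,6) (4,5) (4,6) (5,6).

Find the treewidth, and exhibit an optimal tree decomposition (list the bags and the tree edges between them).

The largest bag has 5 vertices, giving width 4; this decomposition certifies tw(G) ≤ 4. On the other hand G contains the 5-clique {1, 2, 4, 5, 6}. A clique must lie in a single bag of any decomposition, so no decomposition can have width below 4. The upper and lower bounds meet at 4, so that is the treewidth.

Treewidth 4.
One optimal decomposition is:
Bags: B1 = {2, 3, 4, 5, 6}  B2 = {1, 2, 4, 5, 6}
Tree: B1–B2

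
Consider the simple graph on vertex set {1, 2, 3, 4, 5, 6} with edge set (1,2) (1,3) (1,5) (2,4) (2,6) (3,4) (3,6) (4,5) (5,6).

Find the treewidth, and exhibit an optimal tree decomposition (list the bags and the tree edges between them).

Every bag has size at most 4, so the width is 4 − 1 = 3 and tw(G) ≤ 3. For the lower bound: the 4 vertex sets {2,6}, {1,3}, {4}, {5} are disjoint, each induces a connected subgraph, and every pair is joined by at least one edge of G. Contracting each set to a single vertex therefore yields K_{4} as a minor, and since treewidth is minor-monotone, tw(G) ≥ tw(K_{4}) = 3. Combining the bounds, tw(G) = 3.

Treewidth 3.
One such decomposition:
Bags: B1 = {1, 2, 4, 6}  B2 = {1, 3, 4, 6}  B3 = {1, 4, 5, 6}
Tree: B1–B2, B2–B3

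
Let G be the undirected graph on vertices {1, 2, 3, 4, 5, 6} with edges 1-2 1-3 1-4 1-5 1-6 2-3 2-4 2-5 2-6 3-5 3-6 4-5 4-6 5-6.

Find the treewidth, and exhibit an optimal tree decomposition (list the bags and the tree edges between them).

Treewidth 4.
One optimal decomposition is:
Bags: B1 = {1, 2, 3, 5, 6}  B2 = {1, 2, 4, 5, 6}
Tree: B1–B2

The largest bag has 5 vertices, giving width 4; this decomposition certifies tw(G) ≤ 4. Conversely, {1, 2, 3, 5, 6} is a clique of size 5, and the vertices of any clique must share a bag in every tree decomposition; so some bag has ≥ 5 vertices and tw(G) ≥ 4. Combining the bounds, tw(G) = 4.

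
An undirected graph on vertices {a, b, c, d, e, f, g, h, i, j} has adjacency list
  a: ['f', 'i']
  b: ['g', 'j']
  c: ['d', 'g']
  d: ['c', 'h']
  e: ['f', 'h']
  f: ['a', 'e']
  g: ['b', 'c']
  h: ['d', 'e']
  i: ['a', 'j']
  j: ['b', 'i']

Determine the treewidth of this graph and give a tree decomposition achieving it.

Treewidth 2.
One such decomposition:
Bags: B1 = {b, c, g}  B2 = {b, c, j}  B3 = {c, i, j}  B4 = {a, c, i}  B5 = {a, c, f}  B6 = {c, e, f}  B7 = {c, e, h}  B8 = {c, d, h}
Tree: B1–B2, B2–B3, B3–B4, B4–B5, B5–B6, B6–B7, B7–B8

The largest bag has 3 vertices, giving width 2; this decomposition certifies tw(G) ≤ 2. For the lower bound, G contains the cycle c–g–b–j–i–a–f–e–h–d–c, so G is not a forest; only forests have treewidth ≤ 1, hence tw(G) ≥ 2. The upper and lower bounds meet at 2, so that is the treewidth.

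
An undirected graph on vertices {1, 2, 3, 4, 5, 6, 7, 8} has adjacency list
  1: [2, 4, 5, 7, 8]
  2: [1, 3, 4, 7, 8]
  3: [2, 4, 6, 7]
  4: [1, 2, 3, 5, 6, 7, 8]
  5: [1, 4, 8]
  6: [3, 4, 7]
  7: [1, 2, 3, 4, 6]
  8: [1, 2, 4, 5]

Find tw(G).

A width-3 tree decomposition is:
Bags: B1 = {1, 2, 4, 8}  B2 = {1, 4, 5, 8}  B3 = {1, 2, 4, 7}  B4 = {2, 3, 4, 7}  B5 = {3, 4, 6, 7}
Tree: B1–B2, B1–B3, B3–B4, B4–B5
The largest bag has 4 vertices, giving width 3; this decomposition certifies tw(G) ≤ 3. Conversely, {1, 2, 4, 8} is a clique of size 4, and the vertices of any clique must share a bag in every tree decomposition; so some bag has ≥ 4 vertices and tw(G) ≥ 3. Hence tw(G) = 3 exactly.

3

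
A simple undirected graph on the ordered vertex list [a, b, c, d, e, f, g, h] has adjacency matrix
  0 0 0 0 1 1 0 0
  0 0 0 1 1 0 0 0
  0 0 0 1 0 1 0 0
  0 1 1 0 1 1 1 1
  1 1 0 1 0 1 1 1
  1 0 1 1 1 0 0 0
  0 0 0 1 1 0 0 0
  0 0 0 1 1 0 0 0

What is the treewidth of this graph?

A width-2 tree decomposition is:
Bags: B1 = {d, e, h}  B2 = {d, e, f}  B3 = {b, d, e}  B4 = {d, e, g}  B5 = {a, e, f}  B6 = {c, d, f}
Tree: B1–B2, B2–B3, B2–B4, B2–B5, B2–B6
The largest bag has 3 vertices, giving width 2; this decomposition certifies tw(G) ≤ 2. Conversely, {d, e, g} is a clique of size 3, and the vertices of any clique must share a bag in every tree decomposition; so some bag has ≥ 3 vertices and tw(G) ≥ 2. Hence tw(G) = 2 exactly.

2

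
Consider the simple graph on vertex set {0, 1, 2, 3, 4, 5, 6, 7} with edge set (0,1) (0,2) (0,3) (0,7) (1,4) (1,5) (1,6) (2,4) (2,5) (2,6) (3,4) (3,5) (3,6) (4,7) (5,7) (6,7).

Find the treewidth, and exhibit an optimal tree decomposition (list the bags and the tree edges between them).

The largest bag has 5 vertices, giving width 4; this decomposition certifies tw(G) ≤ 4. For the lower bound: the 5 vertex sets {6,7}, {1,4}, {0,2}, {5}, {3} are disjoint, each induces a connected subgraph, and every pair is joined by at least one edge of G. Contracting each set to a single vertex therefore yields K_{5} as a minor, and since treewidth is minor-monotone, tw(G) ≥ tw(K_{5}) = 4. Hence tw(G) = 4 exactly.

Treewidth 4.
Bags: B1 = {0, 4, 5, 6, 7}  B2 = {0, 1, 4, 5, 6}  B3 = {0, 2, 4, 5, 6}  B4 = {0, 3, 4, 5, 6}
Tree: B1–B2, B2–B3, B3–B4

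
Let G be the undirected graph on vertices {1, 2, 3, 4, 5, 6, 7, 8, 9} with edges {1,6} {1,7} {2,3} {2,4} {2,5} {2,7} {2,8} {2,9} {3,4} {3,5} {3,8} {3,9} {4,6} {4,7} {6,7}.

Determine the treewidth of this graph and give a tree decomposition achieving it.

Every bag has size at most 3, so the width is 3 − 1 = 2 and tw(G) ≤ 2. On the other hand G contains the 3-clique {1, 6, 7}. A clique must lie in a single bag of any decomposition, so no decomposition can have width below 2. Therefore the treewidth is 2.

Treewidth 2.
One optimal decomposition is:
Bags: B1 = {4, 6, 7}  B2 = {2, 4, 7}  B3 = {2, 3, 4}  B4 = {2, 3, 5}  B5 = {1, 6, 7}  B6 = {2, 3, 9}  B7 = {2, 3, 8}
Tree: B1–B2, B2–B3, B3–B4, B1–B5, B3–B6, B4–B7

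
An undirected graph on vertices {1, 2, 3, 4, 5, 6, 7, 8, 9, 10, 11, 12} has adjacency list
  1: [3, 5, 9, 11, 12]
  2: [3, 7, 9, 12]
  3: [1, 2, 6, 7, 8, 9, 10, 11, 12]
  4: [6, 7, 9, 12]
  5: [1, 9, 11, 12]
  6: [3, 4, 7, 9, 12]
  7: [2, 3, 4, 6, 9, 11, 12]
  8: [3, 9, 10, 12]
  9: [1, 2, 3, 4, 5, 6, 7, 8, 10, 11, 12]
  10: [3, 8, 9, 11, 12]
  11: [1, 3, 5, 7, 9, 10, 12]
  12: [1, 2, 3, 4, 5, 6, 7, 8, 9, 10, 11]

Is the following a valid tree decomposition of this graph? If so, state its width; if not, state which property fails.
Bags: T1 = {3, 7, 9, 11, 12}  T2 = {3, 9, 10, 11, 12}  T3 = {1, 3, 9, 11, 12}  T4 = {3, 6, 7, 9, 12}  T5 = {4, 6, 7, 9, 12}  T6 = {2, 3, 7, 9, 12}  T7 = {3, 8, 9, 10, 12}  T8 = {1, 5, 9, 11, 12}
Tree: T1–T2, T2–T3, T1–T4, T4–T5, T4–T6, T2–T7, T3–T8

Yes; width 4.

Every vertex of G appears in some bag (union = {1, 2, 3, 4, 5, 6, 7, 8, 9, 10, 11, 12}); every edge is covered by a bag; and for each vertex v the set of bags containing v is connected in the bag tree. The decomposition is therefore valid. The largest bag has 5 vertices, so the width is 4.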